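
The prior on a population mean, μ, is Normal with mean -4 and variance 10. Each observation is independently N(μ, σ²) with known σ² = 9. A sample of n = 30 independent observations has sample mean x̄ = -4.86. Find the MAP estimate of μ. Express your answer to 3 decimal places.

n = 30, x̄ = -4.86.
For a Normal prior and Normal likelihood with known variance, the posterior is Normal; its mode equals its mean, the precision-weighted average.
Prior precision 1/σ₀² = 1/10 = 0.1; data precision n/σ² = 30/9 = 10/3.
μ̂ = (0.1·(-4) + (10/3)·(-4.86)) / (0.1 + 10/3) = (-16.6)/(103/30) = -498/103 ≈ -4.835.

μ̂_MAP = -4.835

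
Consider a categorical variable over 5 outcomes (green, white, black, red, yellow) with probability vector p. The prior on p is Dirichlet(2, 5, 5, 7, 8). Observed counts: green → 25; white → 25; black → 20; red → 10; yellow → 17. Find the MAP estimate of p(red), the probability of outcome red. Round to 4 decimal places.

The posterior is Dirichlet(αᵢ + nᵢ) = Dirichlet(27, 30, 25, 17, 25).
For a Dirichlet(a₁,…,a_K) with all aᵢ > 1, the mode has j-th component (aⱼ − 1)/(Σaᵢ − K).
Here Σaᵢ = 124 and K = 5, so p(red) = (17 − 1)/(124 − 5) = 16/119 ≈ 0.1345.

MAP estimate of p(red) = 0.1345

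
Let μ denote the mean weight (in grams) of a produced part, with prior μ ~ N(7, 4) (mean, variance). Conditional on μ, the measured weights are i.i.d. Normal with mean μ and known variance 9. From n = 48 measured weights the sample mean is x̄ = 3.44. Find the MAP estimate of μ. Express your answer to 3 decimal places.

n = 48, x̄ = 3.44.
For a Normal prior and Normal likelihood with known variance, the posterior is Normal; its mode equals its mean, the precision-weighted average.
Prior precision 1/σ₀² = 1/4 = 0.25; data precision n/σ² = 48/9 = 16/3.
μ̂ = (0.25·7 + (16/3)·3.44) / (0.25 + 16/3) = (6029/300)/(67/12) = 6029/1675 ≈ 3.599.

μ̂_MAP = 3.599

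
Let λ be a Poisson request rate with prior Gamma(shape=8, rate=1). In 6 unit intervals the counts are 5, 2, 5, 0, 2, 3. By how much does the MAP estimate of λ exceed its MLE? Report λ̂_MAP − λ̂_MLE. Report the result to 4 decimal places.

MAP − MLE = 0.5952

Σxᵢ = 17. Posterior is Gamma(25, 7); MAP = (25−1)/7 = 24/7 ≈ 3.42857.
MLE = x̄ = 17/6 ≈ 2.83333.
Difference = 24/7 − 17/6 = 25/42 ≈ 0.5952.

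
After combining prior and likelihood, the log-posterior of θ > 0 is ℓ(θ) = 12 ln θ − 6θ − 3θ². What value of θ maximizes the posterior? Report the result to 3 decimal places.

ℓ'(θ) = 12/θ − 6 − 6θ. Setting this to zero and multiplying by θ: 6θ² + 6θ − 12 = 0.
θ = (−6 + √(6² + 4·6·12)) / (2·6) = (−6 + √324) / 12 = (−6 + 18)/12 = 1.
ℓ''(θ) = −12/θ² − 6 < 0, confirming a maximum.

θ̂_MAP = 1.000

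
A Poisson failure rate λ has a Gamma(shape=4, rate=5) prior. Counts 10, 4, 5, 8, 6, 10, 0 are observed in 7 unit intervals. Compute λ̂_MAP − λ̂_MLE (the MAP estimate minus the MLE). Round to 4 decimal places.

Σxᵢ = 43. Posterior is Gamma(47, 12); MAP = (47−1)/12 = 46/12 ≈ 3.83333.
MLE = x̄ = 43/7 ≈ 6.14286.
Difference = 46/12 − 43/7 = -97/42 ≈ -2.3095.

MAP − MLE = -2.3095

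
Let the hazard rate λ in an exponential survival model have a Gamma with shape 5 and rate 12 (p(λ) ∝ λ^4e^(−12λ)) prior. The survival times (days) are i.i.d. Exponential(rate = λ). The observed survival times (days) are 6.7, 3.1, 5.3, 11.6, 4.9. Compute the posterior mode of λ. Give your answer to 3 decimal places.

The Exponential(rate=λ) likelihood is ∝ λ^n e^(−λΣtᵢ). Here n = 5 and Σtᵢ = 6.7 + 3.1 + 5.3 + 11.6 + 4.9 = 31.6.
Posterior ∝ λ^4e^(−12λ) · λ^5e^(−31.6λ) = λ^9e^(−43.6λ), i.e. Gamma(10, 43.6).
Mode = (a−1)/b = 9/43.6 ≈ 0.206.

λ̂_MAP = 0.206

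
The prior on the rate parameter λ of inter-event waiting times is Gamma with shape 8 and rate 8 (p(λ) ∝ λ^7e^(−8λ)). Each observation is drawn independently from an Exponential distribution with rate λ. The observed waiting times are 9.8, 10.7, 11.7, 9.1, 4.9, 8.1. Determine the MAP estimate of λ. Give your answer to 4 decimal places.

λ̂_MAP = 0.2087

The Exponential(rate=λ) likelihood is ∝ λ^n e^(−λΣtᵢ). Here n = 6 and Σtᵢ = 9.8 + 10.7 + 11.7 + 9.1 + 4.9 + 8.1 = 54.3.
Posterior ∝ λ^7e^(−8λ) · λ^6e^(−54.3λ) = λ^13e^(−62.3λ), i.e. Gamma(14, 62.3).
Mode = (a−1)/b = 13/62.3 ≈ 0.2087.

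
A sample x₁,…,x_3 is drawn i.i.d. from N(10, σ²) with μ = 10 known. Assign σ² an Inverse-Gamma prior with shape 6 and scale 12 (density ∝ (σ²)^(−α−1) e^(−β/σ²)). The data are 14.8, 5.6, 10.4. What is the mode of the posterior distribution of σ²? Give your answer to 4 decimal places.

σ̂²_MAP = 3.9153

Sum of squared deviations about the known mean: SS = (14.8−10)² + (5.6−10)² + (10.4−10)² = 42.56.
The Normal likelihood contributes (σ²)^(−n/2) exp(−SS/(2σ²)), so the posterior is Inverse-Gamma(α + n/2, β + SS/2) = Inverse-Gamma(7.5, 33.28).
The mode of Inverse-Gamma(a, b) is b/(a+1) = 33.28/8.5 ≈ 3.9153.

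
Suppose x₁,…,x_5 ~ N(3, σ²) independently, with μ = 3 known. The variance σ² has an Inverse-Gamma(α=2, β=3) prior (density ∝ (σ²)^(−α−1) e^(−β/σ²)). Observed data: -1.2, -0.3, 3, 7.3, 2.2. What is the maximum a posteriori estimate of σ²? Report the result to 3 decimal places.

Sum of squared deviations about the known mean: SS = (-1.2−3)² + (-0.3−3)² + (3−3)² + (7.3−3)² + (2.2−3)² = 47.66.
The Normal likelihood contributes (σ²)^(−n/2) exp(−SS/(2σ²)), so the posterior is Inverse-Gamma(α + n/2, β + SS/2) = Inverse-Gamma(4.5, 26.83).
The mode of Inverse-Gamma(a, b) is b/(a+1) = 26.83/5.5 ≈ 4.878.

σ̂²_MAP = 4.878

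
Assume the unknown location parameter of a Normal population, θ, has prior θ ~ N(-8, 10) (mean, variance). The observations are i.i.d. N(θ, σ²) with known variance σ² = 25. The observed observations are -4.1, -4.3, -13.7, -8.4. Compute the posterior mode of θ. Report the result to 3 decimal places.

n = 4; x̄ = ((-4.1) + (-4.3) + (-13.7) + (-8.4))/4 = -30.5/4 = -7.625.
For a Normal prior and Normal likelihood with known variance, the posterior is Normal; its mode equals its mean, the precision-weighted average.
Prior precision 1/σ₀² = 1/10 = 0.1; data precision n/σ² = 4/25 = 0.16.
θ̂ = (0.1·(-8) + 0.16·(-7.625)) / (0.1 + 0.16) = (-2.02)/0.26 = -101/13 ≈ -7.769.

θ̂_MAP = -7.769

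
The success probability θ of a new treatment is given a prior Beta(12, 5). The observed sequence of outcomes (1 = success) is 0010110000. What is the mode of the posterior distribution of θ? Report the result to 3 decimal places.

θ̂_MAP = 0.560

Prior: Beta(12, 5).
Data: 3 successes in 10 trials (from the sequence). The binomial likelihood contributes θ^3(1−θ)^7, so the posterior is Beta(12+3, 5+7) = Beta(15, 12).
For Beta(a, b) with a, b > 1 the mode is (a−1)/(a+b−2) = 14/25 ≈ 0.560.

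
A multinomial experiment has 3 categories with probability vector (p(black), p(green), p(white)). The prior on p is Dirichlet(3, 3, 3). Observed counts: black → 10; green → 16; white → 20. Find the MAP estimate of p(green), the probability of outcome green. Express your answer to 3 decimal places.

MAP estimate of p(green) = 0.346

The posterior is Dirichlet(αᵢ + nᵢ) = Dirichlet(13, 19, 23).
For a Dirichlet(a₁,…,a_K) with all aᵢ > 1, the mode has j-th component (aⱼ − 1)/(Σaᵢ − K).
Here Σaᵢ = 55 and K = 3, so p(green) = (19 − 1)/(55 − 3) = 18/52 ≈ 0.346.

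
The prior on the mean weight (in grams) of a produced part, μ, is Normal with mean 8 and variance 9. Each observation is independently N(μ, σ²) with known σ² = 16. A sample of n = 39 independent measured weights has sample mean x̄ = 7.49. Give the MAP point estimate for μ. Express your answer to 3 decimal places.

μ̂_MAP = 7.512

n = 39, x̄ = 7.49.
For a Normal prior and Normal likelihood with known variance, the posterior is Normal; its mode equals its mean, the precision-weighted average.
Prior precision 1/σ₀² = 1/9; data precision n/σ² = 39/16 = 2.4375.
μ̂ = ((1/9)·8 + 2.4375·7.49) / (1/9 + 2.4375) = (275699/14400)/(367/144) = 275699/36700 ≈ 7.512.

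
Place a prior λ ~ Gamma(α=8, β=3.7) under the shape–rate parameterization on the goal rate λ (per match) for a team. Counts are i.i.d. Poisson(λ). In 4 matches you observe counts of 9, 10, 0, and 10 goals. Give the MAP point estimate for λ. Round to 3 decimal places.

λ̂_MAP = 4.675

Σxᵢ = 9+10+0+10 = 29, with n = 4.
Posterior ∝ λ^7e^(−3.7λ) · λ^29e^(−4λ) = λ^36e^(−7.7λ), i.e. Gamma(shape=37, rate=7.7).
The mode of a Gamma(a, b) with a ≥ 1 (shape–rate) is (a−1)/b = 36/7.7 ≈ 4.675.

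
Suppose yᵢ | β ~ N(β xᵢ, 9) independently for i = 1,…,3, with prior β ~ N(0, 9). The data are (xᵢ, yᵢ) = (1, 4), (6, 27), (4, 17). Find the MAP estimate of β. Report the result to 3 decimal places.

β̂_MAP = 4.333

log p(β | y) = −Σ(yᵢ − βxᵢ)²/(2·9) − β²/(2·9) + const.
Setting the derivative to zero: Σxᵢ(yᵢ − βxᵢ)/9 − β/9 = 0, so β = Σxᵢyᵢ / (Σxᵢ² + σ²/τ²).
Σxᵢyᵢ = 1·4 + 6·27 + 4·17 = 234; Σxᵢ² = 53; σ²/τ² = 1.
β̂_MAP = 234 / (53 + 1) = 234/54 ≈ 4.333.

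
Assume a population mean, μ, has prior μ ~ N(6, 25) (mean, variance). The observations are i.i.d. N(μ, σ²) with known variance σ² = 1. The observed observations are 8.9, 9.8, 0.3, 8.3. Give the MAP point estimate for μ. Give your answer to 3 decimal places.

μ̂_MAP = 6.817

n = 4; x̄ = (8.9 + 9.8 + 0.3 + 8.3)/4 = 27.3/4 = 6.825.
For a Normal prior and Normal likelihood with known variance, the posterior is Normal; its mode equals its mean, the precision-weighted average.
Prior precision 1/σ₀² = 1/25 = 0.04; data precision n/σ² = 4/1 = 4.
μ̂ = (0.04·6 + 4·6.825) / (0.04 + 4) = 27.54/4.04 = 1377/202 ≈ 6.817.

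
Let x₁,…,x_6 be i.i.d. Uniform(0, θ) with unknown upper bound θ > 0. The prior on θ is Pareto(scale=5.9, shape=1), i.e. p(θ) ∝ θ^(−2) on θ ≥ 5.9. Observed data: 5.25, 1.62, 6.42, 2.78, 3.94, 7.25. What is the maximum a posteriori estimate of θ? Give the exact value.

The Uniform(0, θ) likelihood is θ^(−n) for θ ≥ max(xᵢ), zero otherwise. Here max(xᵢ) = 7.25.
Posterior ∝ θ^(−2) · θ^(−6) = θ^(−8) on θ ≥ max(5.9, 7.25) = 7.25.
This density is strictly decreasing in θ, so the posterior mode lies at the lower boundary of the support.

θ̂_MAP = 7.25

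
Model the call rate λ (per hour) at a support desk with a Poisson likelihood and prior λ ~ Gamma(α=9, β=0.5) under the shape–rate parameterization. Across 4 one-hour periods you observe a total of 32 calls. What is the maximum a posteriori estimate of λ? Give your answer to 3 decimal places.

Σxᵢ = 32, n = 4.
Posterior ∝ λ^8e^(−0.5λ) · λ^32e^(−4λ) = λ^40e^(−4.5λ), i.e. Gamma(shape=41, rate=4.5).
The mode of a Gamma(a, b) with a ≥ 1 (shape–rate) is (a−1)/b = 40/4.5 ≈ 8.889.

λ̂_MAP = 8.889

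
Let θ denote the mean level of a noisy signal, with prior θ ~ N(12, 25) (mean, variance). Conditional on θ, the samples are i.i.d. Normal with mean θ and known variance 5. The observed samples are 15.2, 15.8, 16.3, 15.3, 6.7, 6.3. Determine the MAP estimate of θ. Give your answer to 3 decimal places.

θ̂_MAP = 12.581

n = 6; x̄ = (15.2 + 15.8 + 16.3 + 15.3 + 6.7 + 6.3)/6 = 75.6/6 = 12.6.
For a Normal prior and Normal likelihood with known variance, the posterior is Normal; its mode equals its mean, the precision-weighted average.
Prior precision 1/σ₀² = 1/25 = 0.04; data precision n/σ² = 6/5 = 1.2.
θ̂ = (0.04·12 + 1.2·12.6) / (0.04 + 1.2) = 15.6/1.24 = 390/31 ≈ 12.581.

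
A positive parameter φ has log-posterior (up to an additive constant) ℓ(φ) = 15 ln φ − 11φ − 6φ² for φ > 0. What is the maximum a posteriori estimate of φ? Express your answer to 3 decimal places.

ℓ'(φ) = 15/φ − 11 − 12φ. Setting this to zero and multiplying by φ: 12φ² + 11φ − 15 = 0.
φ = (−11 + √(11² + 4·12·15)) / (2·12) = (−11 + √841) / 24 = (−11 + 29)/24 = 3/4.
ℓ''(φ) = −15/φ² − 12 < 0, confirming a maximum.

φ̂_MAP = 0.750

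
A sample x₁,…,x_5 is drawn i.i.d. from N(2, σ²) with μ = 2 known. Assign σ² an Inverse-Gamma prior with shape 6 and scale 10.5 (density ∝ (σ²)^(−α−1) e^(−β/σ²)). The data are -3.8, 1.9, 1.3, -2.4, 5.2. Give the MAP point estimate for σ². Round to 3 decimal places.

Sum of squared deviations about the known mean: SS = (-3.8−2)² + (1.9−2)² + (1.3−2)² + (-2.4−2)² + (5.2−2)² = 63.74.
The Normal likelihood contributes (σ²)^(−n/2) exp(−SS/(2σ²)), so the posterior is Inverse-Gamma(α + n/2, β + SS/2) = Inverse-Gamma(8.5, 42.37).
The mode of Inverse-Gamma(a, b) is b/(a+1) = 42.37/9.5 ≈ 4.460.

σ̂²_MAP = 4.460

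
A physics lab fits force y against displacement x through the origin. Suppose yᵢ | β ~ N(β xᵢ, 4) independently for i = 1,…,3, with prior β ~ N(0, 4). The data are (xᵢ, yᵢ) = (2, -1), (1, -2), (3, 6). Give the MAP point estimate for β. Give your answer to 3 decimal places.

log p(β | y) = −Σ(yᵢ − βxᵢ)²/(2·4) − β²/(2·4) + const.
Setting the derivative to zero: Σxᵢ(yᵢ − βxᵢ)/4 − β/4 = 0, so β = Σxᵢyᵢ / (Σxᵢ² + σ²/τ²).
Σxᵢyᵢ = 2·(-1) + 1·(-2) + 3·6 = 14; Σxᵢ² = 14; σ²/τ² = 1.
β̂_MAP = 14 / (14 + 1) = 14/15 ≈ 0.933.

β̂_MAP = 0.933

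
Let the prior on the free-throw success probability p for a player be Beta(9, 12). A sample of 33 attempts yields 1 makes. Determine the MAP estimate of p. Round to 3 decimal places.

Prior: Beta(9, 12).
Data: 1 success in 33 trials. The binomial likelihood contributes p(1−p)^32, so the posterior is Beta(9+1, 12+32) = Beta(10, 44).
For Beta(a, b) with a, b > 1 the mode is (a−1)/(a+b−2) = 9/52 ≈ 0.173.

p̂_MAP = 0.173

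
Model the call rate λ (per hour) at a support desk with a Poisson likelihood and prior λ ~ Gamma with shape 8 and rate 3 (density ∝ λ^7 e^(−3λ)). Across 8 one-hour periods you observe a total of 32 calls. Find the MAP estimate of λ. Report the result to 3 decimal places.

λ̂_MAP = 3.545

Σxᵢ = 32, n = 8.
Posterior ∝ λ^7e^(−3λ) · λ^32e^(−8λ) = λ^39e^(−11λ), i.e. Gamma(shape=40, rate=11).
The mode of a Gamma(a, b) with a ≥ 1 (shape–rate) is (a−1)/b = 39/11 ≈ 3.545.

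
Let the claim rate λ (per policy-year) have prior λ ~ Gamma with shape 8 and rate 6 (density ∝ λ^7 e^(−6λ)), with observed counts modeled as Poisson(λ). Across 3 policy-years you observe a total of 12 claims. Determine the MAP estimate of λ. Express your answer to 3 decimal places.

Σxᵢ = 12, n = 3.
Posterior ∝ λ^7e^(−6λ) · λ^12e^(−3λ) = λ^19e^(−9λ), i.e. Gamma(shape=20, rate=9).
The mode of a Gamma(a, b) with a ≥ 1 (shape–rate) is (a−1)/b = 19/9 ≈ 2.111.

λ̂_MAP = 2.111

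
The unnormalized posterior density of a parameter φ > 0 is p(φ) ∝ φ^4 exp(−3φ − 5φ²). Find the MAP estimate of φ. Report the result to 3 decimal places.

ℓ'(φ) = 4/φ − 3 − 10φ. Setting this to zero and multiplying by φ: 10φ² + 3φ − 4 = 0.
φ = (−3 + √(3² + 4·10·4)) / (2·10) = (−3 + √169) / 20 = (−3 + 13)/20 = 1/2.
ℓ''(φ) = −4/φ² − 10 < 0, confirming a maximum.

φ̂_MAP = 0.500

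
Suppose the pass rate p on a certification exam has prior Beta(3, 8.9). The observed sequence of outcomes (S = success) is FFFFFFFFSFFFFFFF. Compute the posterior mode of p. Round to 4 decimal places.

Prior: Beta(3, 8.9).
Data: 1 success in 16 trials (from the sequence). The binomial likelihood contributes p(1−p)^15, so the posterior is Beta(3+1, 8.9+15) = Beta(4, 23.9).
For Beta(a, b) with a, b > 1 the mode is (a−1)/(a+b−2) = 3/25.9 ≈ 0.1158.

p̂_MAP = 0.1158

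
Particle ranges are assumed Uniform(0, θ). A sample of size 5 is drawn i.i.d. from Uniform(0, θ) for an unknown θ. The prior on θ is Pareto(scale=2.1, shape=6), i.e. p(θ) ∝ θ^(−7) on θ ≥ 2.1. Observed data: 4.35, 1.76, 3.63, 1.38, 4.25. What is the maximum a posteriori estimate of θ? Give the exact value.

The Uniform(0, θ) likelihood is θ^(−n) for θ ≥ max(xᵢ), zero otherwise. Here max(xᵢ) = 4.35.
Posterior ∝ θ^(−7) · θ^(−5) = θ^(−12) on θ ≥ max(2.1, 4.35) = 4.35.
This density is strictly decreasing in θ, so the posterior mode lies at the lower boundary of the support.

θ̂_MAP = 4.35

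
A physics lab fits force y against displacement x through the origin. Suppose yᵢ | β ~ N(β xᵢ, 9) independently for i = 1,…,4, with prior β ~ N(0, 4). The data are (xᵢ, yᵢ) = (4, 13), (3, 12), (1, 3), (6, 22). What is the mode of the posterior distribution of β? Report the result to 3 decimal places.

β̂_MAP = 3.471

log p(β | y) = −Σ(yᵢ − βxᵢ)²/(2·9) − β²/(2·4) + const.
Setting the derivative to zero: Σxᵢ(yᵢ − βxᵢ)/9 − β/4 = 0, so β = Σxᵢyᵢ / (Σxᵢ² + σ²/τ²).
Σxᵢyᵢ = 4·13 + 3·12 + 1·3 + 6·22 = 223; Σxᵢ² = 62; σ²/τ² = 2.25.
β̂_MAP = 223 / (62 + 2.25) = 223/64.25 ≈ 3.471.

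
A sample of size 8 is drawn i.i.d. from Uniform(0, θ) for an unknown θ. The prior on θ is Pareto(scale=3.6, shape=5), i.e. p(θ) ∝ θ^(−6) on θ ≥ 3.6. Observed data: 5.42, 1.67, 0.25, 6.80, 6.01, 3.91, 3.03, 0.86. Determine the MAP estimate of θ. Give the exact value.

The Uniform(0, θ) likelihood is θ^(−n) for θ ≥ max(xᵢ), zero otherwise. Here max(xᵢ) = 6.80.
Posterior ∝ θ^(−6) · θ^(−8) = θ^(−14) on θ ≥ max(3.6, 6.80) = 6.80.
This density is strictly decreasing in θ, so the posterior mode lies at the lower boundary of the support.

θ̂_MAP = 6.80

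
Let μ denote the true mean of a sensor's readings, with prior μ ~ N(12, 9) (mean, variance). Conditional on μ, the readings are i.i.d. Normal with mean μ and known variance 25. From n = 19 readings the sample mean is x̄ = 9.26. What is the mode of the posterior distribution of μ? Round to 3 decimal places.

μ̂_MAP = 9.609

n = 19, x̄ = 9.26.
For a Normal prior and Normal likelihood with known variance, the posterior is Normal; its mode equals its mean, the precision-weighted average.
Prior precision 1/σ₀² = 1/9; data precision n/σ² = 19/25 = 0.76.
μ̂ = ((1/9)·12 + 0.76·9.26) / (1/9 + 0.76) = (31391/3750)/(196/225) = 94173/9800 ≈ 9.609.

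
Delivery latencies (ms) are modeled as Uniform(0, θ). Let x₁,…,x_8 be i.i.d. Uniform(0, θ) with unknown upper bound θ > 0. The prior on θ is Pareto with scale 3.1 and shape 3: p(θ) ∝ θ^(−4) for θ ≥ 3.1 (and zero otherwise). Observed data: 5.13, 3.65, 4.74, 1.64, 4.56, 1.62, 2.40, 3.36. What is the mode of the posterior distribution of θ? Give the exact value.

The Uniform(0, θ) likelihood is θ^(−n) for θ ≥ max(xᵢ), zero otherwise. Here max(xᵢ) = 5.13.
Posterior ∝ θ^(−4) · θ^(−8) = θ^(−12) on θ ≥ max(3.1, 5.13) = 5.13.
This density is strictly decreasing in θ, so the posterior mode lies at the lower boundary of the support.

θ̂_MAP = 5.13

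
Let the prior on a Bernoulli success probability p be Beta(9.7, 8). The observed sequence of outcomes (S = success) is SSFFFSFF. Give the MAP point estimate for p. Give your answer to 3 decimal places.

Prior: Beta(9.7, 8).
Data: 3 successes in 8 trials (from the sequence). The binomial likelihood contributes p^3(1−p)^5, so the posterior is Beta(9.7+3, 8+5) = Beta(12.7, 13).
For Beta(a, b) with a, b > 1 the mode is (a−1)/(a+b−2) = 11.7/23.7 ≈ 0.494.

p̂_MAP = 0.494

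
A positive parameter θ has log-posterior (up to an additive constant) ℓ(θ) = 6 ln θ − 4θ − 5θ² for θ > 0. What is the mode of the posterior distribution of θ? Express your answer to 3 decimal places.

ℓ'(θ) = 6/θ − 4 − 10θ. Setting this to zero and multiplying by θ: 10θ² + 4θ − 6 = 0.
θ = (−4 + √(4² + 4·10·6)) / (2·10) = (−4 + √256) / 20 = (−4 + 16)/20 = 3/5.
ℓ''(θ) = −6/θ² − 10 < 0, confirming a maximum.

θ̂_MAP = 0.600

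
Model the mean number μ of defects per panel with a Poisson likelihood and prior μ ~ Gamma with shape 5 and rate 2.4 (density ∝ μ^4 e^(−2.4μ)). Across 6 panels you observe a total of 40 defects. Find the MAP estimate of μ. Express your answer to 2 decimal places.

μ̂_MAP = 5.24

Σxᵢ = 40, n = 6.
Posterior ∝ μ^4e^(−2.4μ) · μ^40e^(−6μ) = μ^44e^(−8.4μ), i.e. Gamma(shape=45, rate=8.4).
The mode of a Gamma(a, b) with a ≥ 1 (shape–rate) is (a−1)/b = 44/8.4 ≈ 5.24.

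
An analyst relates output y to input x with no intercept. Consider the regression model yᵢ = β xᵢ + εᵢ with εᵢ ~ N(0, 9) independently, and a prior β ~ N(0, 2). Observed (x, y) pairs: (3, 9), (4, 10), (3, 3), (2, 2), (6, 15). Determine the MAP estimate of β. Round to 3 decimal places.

log p(β | y) = −Σ(yᵢ − βxᵢ)²/(2·9) − β²/(2·2) + const.
Setting the derivative to zero: Σxᵢ(yᵢ − βxᵢ)/9 − β/2 = 0, so β = Σxᵢyᵢ / (Σxᵢ² + σ²/τ²).
Σxᵢyᵢ = 3·9 + 4·10 + 3·3 + 2·2 + 6·15 = 170; Σxᵢ² = 74; σ²/τ² = 4.5.
β̂_MAP = 170 / (74 + 4.5) = 170/78.5 ≈ 2.166.

β̂_MAP = 2.166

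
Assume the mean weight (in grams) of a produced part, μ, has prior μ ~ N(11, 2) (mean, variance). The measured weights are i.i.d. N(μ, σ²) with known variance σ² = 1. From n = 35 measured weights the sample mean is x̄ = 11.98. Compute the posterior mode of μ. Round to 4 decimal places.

n = 35, x̄ = 11.98.
For a Normal prior and Normal likelihood with known variance, the posterior is Normal; its mode equals its mean, the precision-weighted average.
Prior precision 1/σ₀² = 1/2 = 0.5; data precision n/σ² = 35/1 = 35.
μ̂ = (0.5·11 + 35·11.98) / (0.5 + 35) = 424.8/35.5 = 4248/355 ≈ 11.9662.

μ̂_MAP = 11.9662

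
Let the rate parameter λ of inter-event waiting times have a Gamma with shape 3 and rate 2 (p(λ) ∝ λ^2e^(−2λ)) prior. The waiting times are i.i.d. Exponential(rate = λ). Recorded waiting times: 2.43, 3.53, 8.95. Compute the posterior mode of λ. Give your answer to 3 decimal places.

λ̂_MAP = 0.296

The Exponential(rate=λ) likelihood is ∝ λ^n e^(−λΣtᵢ). Here n = 3 and Σtᵢ = 2.43 + 3.53 + 8.95 = 14.91.
Posterior ∝ λ^2e^(−2λ) · λ^3e^(−14.91λ) = λ^5e^(−16.91λ), i.e. Gamma(6, 16.91).
Mode = (a−1)/b = 5/16.91 ≈ 0.296.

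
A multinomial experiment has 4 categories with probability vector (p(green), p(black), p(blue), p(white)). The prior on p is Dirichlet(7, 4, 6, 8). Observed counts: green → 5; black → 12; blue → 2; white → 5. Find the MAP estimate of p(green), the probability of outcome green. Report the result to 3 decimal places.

The posterior is Dirichlet(αᵢ + nᵢ) = Dirichlet(12, 16, 8, 13).
For a Dirichlet(a₁,…,a_K) with all aᵢ > 1, the mode has j-th component (aⱼ − 1)/(Σaᵢ − K).
Here Σaᵢ = 49 and K = 4, so p(green) = (12 − 1)/(49 − 4) = 11/45 ≈ 0.244.

MAP estimate of p(green) = 0.244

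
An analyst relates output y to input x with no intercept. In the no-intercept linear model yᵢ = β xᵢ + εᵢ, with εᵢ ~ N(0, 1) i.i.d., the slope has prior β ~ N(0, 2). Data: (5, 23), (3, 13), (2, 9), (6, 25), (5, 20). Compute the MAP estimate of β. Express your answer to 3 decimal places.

β̂_MAP = 4.241

log p(β | y) = −Σ(yᵢ − βxᵢ)²/(2·1) − β²/(2·2) + const.
Setting the derivative to zero: Σxᵢ(yᵢ − βxᵢ)/1 − β/2 = 0, so β = Σxᵢyᵢ / (Σxᵢ² + σ²/τ²).
Σxᵢyᵢ = 5·23 + 3·13 + 2·9 + 6·25 + 5·20 = 422; Σxᵢ² = 99; σ²/τ² = 0.5.
β̂_MAP = 422 / (99 + 0.5) = 422/99.5 ≈ 4.241.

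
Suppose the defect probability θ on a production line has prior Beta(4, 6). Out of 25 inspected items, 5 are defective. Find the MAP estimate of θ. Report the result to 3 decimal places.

Prior: Beta(4, 6).
Data: 5 successes in 25 trials. The binomial likelihood contributes θ^5(1−θ)^20, so the posterior is Beta(4+5, 6+20) = Beta(9, 26).
For Beta(a, b) with a, b > 1 the mode is (a−1)/(a+b−2) = 8/33 ≈ 0.242.

θ̂_MAP = 0.242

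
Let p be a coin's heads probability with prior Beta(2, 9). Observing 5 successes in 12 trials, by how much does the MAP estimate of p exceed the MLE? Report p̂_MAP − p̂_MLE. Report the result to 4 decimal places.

Posterior is Beta(7, 16); MAP = (7−1)/(23−2) = 6/21 ≈ 0.28571.
MLE ignores the prior: p̂_MLE = k/n = 5/12 ≈ 0.41667.
Difference = 6/21 − 5/12 = -11/84 ≈ -0.1310.

MAP − MLE = -0.1310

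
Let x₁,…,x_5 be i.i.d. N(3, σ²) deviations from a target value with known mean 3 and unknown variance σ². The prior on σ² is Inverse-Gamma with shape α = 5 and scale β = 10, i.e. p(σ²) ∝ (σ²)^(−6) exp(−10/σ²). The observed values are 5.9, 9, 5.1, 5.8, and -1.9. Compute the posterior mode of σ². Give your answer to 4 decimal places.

σ̂²_MAP = 5.9218

Sum of squared deviations about the known mean: SS = (5.9−3)² + (9−3)² + (5.1−3)² + (5.8−3)² + (-1.9−3)² = 80.67.
The Normal likelihood contributes (σ²)^(−n/2) exp(−SS/(2σ²)), so the posterior is Inverse-Gamma(α + n/2, β + SS/2) = Inverse-Gamma(7.5, 50.335).
The mode of Inverse-Gamma(a, b) is b/(a+1) = 50.335/8.5 ≈ 5.9218.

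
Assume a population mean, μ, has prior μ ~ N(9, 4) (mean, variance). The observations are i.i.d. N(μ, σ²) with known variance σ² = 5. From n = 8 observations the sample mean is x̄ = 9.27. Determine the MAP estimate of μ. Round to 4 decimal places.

n = 8, x̄ = 9.27.
For a Normal prior and Normal likelihood with known variance, the posterior is Normal; its mode equals its mean, the precision-weighted average.
Prior precision 1/σ₀² = 1/4 = 0.25; data precision n/σ² = 8/5 = 1.6.
μ̂ = (0.25·9 + 1.6·9.27) / (0.25 + 1.6) = 17.082/1.85 = 8541/925 ≈ 9.2335.

μ̂_MAP = 9.2335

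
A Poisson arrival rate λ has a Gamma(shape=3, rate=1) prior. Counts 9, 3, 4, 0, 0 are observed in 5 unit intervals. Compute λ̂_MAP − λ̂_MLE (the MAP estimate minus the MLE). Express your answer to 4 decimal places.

Σxᵢ = 16. Posterior is Gamma(19, 6); MAP = (19−1)/6 = 18/6 ≈ 3.00000.
MLE = x̄ = 16/5 ≈ 3.20000.
Difference = 18/6 − 16/5 = -1/5 ≈ -0.2000.

MAP − MLE = -0.2000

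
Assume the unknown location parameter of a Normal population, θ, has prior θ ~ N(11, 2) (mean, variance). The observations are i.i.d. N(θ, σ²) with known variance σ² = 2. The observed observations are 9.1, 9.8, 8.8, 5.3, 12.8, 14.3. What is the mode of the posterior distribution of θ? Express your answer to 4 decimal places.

n = 6; x̄ = (9.1 + 9.8 + 8.8 + 5.3 + 12.8 + 14.3)/6 = 60.1/6 = 601/60 ≈ 10.0167.
For a Normal prior and Normal likelihood with known variance, the posterior is Normal; its mode equals its mean, the precision-weighted average.
Prior precision 1/σ₀² = 1/2 = 0.5; data precision n/σ² = 6/2 = 3.
θ̂ = (0.5·11 + 3·(601/60)) / (0.5 + 3) = 35.55/3.5 = 711/70 ≈ 10.1571.

θ̂_MAP = 10.1571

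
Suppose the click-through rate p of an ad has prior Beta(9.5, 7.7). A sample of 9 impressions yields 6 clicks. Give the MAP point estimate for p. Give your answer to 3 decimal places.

p̂_MAP = 0.599

Prior: Beta(9.5, 7.7).
Data: 6 successes in 9 trials. The binomial likelihood contributes p^6(1−p)^3, so the posterior is Beta(9.5+6, 7.7+3) = Beta(15.5, 10.7).
For Beta(a, b) with a, b > 1 the mode is (a−1)/(a+b−2) = 14.5/24.2 ≈ 0.599.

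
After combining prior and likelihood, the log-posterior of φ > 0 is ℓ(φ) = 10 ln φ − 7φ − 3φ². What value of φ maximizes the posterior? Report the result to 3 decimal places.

ℓ'(φ) = 10/φ − 7 − 6φ. Setting this to zero and multiplying by φ: 6φ² + 7φ − 10 = 0.
φ = (−7 + √(7² + 4·6·10)) / (2·6) = (−7 + √289) / 12 = (−7 + 17)/12 = 5/6.
ℓ''(φ) = −10/φ² − 6 < 0, confirming a maximum.

φ̂_MAP = 0.833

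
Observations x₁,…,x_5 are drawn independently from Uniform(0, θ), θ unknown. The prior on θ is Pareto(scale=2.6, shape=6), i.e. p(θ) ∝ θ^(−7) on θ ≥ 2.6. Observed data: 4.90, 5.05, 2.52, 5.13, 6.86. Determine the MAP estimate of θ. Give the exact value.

The Uniform(0, θ) likelihood is θ^(−n) for θ ≥ max(xᵢ), zero otherwise. Here max(xᵢ) = 6.86.
Posterior ∝ θ^(−7) · θ^(−5) = θ^(−12) on θ ≥ max(2.6, 6.86) = 6.86.
This density is strictly decreasing in θ, so the posterior mode lies at the lower boundary of the support.

θ̂_MAP = 6.86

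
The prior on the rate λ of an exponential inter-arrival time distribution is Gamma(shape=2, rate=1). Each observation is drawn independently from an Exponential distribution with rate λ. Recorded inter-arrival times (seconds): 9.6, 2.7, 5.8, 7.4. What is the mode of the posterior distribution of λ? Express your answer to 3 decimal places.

λ̂_MAP = 0.189

The Exponential(rate=λ) likelihood is ∝ λ^n e^(−λΣtᵢ). Here n = 4 and Σtᵢ = 9.6 + 2.7 + 5.8 + 7.4 = 25.5.
Posterior ∝ λe^(−1λ) · λ^4e^(−25.5λ) = λ^5e^(−26.5λ), i.e. Gamma(6, 26.5).
Mode = (a−1)/b = 5/26.5 ≈ 0.189.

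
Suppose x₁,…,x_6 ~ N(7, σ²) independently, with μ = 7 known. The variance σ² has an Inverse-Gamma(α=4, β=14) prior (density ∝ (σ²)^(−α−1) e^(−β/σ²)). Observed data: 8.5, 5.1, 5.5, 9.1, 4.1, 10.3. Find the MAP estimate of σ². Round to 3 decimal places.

σ̂²_MAP = 3.739

Sum of squared deviations about the known mean: SS = (8.5−7)² + (5.1−7)² + (5.5−7)² + (9.1−7)² + (4.1−7)² + (10.3−7)² = 31.82.
The Normal likelihood contributes (σ²)^(−n/2) exp(−SS/(2σ²)), so the posterior is Inverse-Gamma(α + n/2, β + SS/2) = Inverse-Gamma(7, 29.91).
The mode of Inverse-Gamma(a, b) is b/(a+1) = 29.91/8 ≈ 3.739.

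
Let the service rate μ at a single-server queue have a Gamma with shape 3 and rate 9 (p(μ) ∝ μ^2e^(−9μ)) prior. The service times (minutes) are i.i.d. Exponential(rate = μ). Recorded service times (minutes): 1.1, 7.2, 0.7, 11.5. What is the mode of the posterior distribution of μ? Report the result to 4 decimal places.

μ̂_MAP = 0.2034

The Exponential(rate=μ) likelihood is ∝ μ^n e^(−μΣtᵢ). Here n = 4 and Σtᵢ = 1.1 + 7.2 + 0.7 + 11.5 = 20.5.
Posterior ∝ μ^2e^(−9μ) · μ^4e^(−20.5μ) = μ^6e^(−29.5μ), i.e. Gamma(7, 29.5).
Mode = (a−1)/b = 6/29.5 ≈ 0.2034.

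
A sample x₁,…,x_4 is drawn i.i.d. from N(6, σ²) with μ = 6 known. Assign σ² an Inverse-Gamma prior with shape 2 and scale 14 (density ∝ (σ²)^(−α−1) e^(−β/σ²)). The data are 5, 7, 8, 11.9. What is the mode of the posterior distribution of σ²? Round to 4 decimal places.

Sum of squared deviations about the known mean: SS = (5−6)² + (7−6)² + (8−6)² + (11.9−6)² = 40.81.
The Normal likelihood contributes (σ²)^(−n/2) exp(−SS/(2σ²)), so the posterior is Inverse-Gamma(α + n/2, β + SS/2) = Inverse-Gamma(4, 34.405).
The mode of Inverse-Gamma(a, b) is b/(a+1) = 34.405/5 ≈ 6.8810.

σ̂²_MAP = 6.8810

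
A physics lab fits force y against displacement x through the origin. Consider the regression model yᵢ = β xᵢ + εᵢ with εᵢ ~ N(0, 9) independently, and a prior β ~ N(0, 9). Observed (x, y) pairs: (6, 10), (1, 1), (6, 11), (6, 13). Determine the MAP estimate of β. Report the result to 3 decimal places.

log p(β | y) = −Σ(yᵢ − βxᵢ)²/(2·9) − β²/(2·9) + const.
Setting the derivative to zero: Σxᵢ(yᵢ − βxᵢ)/9 − β/9 = 0, so β = Σxᵢyᵢ / (Σxᵢ² + σ²/τ²).
Σxᵢyᵢ = 6·10 + 1·1 + 6·11 + 6·13 = 205; Σxᵢ² = 109; σ²/τ² = 1.
β̂_MAP = 205 / (109 + 1) = 205/110 ≈ 1.864.

β̂_MAP = 1.864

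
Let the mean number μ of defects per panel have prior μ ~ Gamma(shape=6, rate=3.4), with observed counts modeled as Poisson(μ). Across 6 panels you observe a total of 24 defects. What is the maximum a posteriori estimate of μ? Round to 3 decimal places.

μ̂_MAP = 3.085

Σxᵢ = 24, n = 6.
Posterior ∝ μ^5e^(−3.4μ) · μ^24e^(−6μ) = μ^29e^(−9.4μ), i.e. Gamma(shape=30, rate=9.4).
The mode of a Gamma(a, b) with a ≥ 1 (shape–rate) is (a−1)/b = 29/9.4 ≈ 3.085.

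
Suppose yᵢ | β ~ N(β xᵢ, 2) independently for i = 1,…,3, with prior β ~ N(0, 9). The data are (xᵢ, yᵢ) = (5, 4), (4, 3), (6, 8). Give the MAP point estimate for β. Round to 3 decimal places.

β̂_MAP = 1.036

log p(β | y) = −Σ(yᵢ − βxᵢ)²/(2·2) − β²/(2·9) + const.
Setting the derivative to zero: Σxᵢ(yᵢ − βxᵢ)/2 − β/9 = 0, so β = Σxᵢyᵢ / (Σxᵢ² + σ²/τ²).
Σxᵢyᵢ = 5·4 + 4·3 + 6·8 = 80; Σxᵢ² = 77; σ²/τ² = 2/9.
β̂_MAP = 80 / (77 + 2/9) = 80/(695/9) = 144/139 ≈ 1.036.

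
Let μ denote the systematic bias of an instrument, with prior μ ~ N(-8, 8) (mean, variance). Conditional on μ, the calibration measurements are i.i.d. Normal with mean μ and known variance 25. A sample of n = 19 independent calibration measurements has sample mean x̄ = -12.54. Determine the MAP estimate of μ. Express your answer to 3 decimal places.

μ̂_MAP = -11.899

n = 19, x̄ = -12.54.
For a Normal prior and Normal likelihood with known variance, the posterior is Normal; its mode equals its mean, the precision-weighted average.
Prior precision 1/σ₀² = 1/8 = 0.125; data precision n/σ² = 19/25 = 0.76.
μ̂ = (0.125·(-8) + 0.76·(-12.54)) / (0.125 + 0.76) = (-10.5304)/0.885 = -52652/4425 ≈ -11.899.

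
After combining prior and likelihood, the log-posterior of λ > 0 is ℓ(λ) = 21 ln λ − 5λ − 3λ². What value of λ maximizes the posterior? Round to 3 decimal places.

ℓ'(λ) = 21/λ − 5 − 6λ. Setting this to zero and multiplying by λ: 6λ² + 5λ − 21 = 0.
λ = (−5 + √(5² + 4·6·21)) / (2·6) = (−5 + √529) / 12 = (−5 + 23)/12 = 3/2.
ℓ''(λ) = −21/λ² − 6 < 0, confirming a maximum.

λ̂_MAP = 1.500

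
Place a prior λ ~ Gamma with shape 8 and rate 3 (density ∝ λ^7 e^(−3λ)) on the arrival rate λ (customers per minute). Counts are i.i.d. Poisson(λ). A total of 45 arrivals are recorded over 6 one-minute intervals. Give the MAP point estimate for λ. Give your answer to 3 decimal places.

Σxᵢ = 45, n = 6.
Posterior ∝ λ^7e^(−3λ) · λ^45e^(−6λ) = λ^52e^(−9λ), i.e. Gamma(shape=53, rate=9).
The mode of a Gamma(a, b) with a ≥ 1 (shape–rate) is (a−1)/b = 52/9 ≈ 5.778.

λ̂_MAP = 5.778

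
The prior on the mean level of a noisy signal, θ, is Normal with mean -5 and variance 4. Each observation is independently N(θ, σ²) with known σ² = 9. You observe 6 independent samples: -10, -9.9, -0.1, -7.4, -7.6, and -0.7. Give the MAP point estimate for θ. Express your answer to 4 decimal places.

n = 6; x̄ = ((-10) + (-9.9) + (-0.1) + (-7.4) + (-7.6) + (-0.7))/6 = -35.7/6 = -5.95.
For a Normal prior and Normal likelihood with known variance, the posterior is Normal; its mode equals its mean, the precision-weighted average.
Prior precision 1/σ₀² = 1/4 = 0.25; data precision n/σ² = 6/9 = 2/3.
θ̂ = (0.25·(-5) + (2/3)·(-5.95)) / (0.25 + 2/3) = (-313/60)/(11/12) = -313/55 ≈ -5.6909.

θ̂_MAP = -5.6909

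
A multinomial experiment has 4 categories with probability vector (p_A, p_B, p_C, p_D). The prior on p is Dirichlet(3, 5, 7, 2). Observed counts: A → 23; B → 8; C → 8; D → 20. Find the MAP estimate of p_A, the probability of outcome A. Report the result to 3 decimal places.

MAP estimate of p_A = 0.347

The posterior is Dirichlet(αᵢ + nᵢ) = Dirichlet(26, 13, 15, 22).
For a Dirichlet(a₁,…,a_K) with all aᵢ > 1, the mode has j-th component (aⱼ − 1)/(Σaᵢ − K).
Here Σaᵢ = 76 and K = 4, so p_A = (26 − 1)/(76 − 4) = 25/72 ≈ 0.347.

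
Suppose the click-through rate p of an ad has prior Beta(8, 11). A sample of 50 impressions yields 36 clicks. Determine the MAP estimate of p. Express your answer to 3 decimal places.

Prior: Beta(8, 11).
Data: 36 successes in 50 trials. The binomial likelihood contributes p^36(1−p)^14, so the posterior is Beta(8+36, 11+14) = Beta(44, 25).
For Beta(a, b) with a, b > 1 the mode is (a−1)/(a+b−2) = 43/67 ≈ 0.642.

p̂_MAP = 0.642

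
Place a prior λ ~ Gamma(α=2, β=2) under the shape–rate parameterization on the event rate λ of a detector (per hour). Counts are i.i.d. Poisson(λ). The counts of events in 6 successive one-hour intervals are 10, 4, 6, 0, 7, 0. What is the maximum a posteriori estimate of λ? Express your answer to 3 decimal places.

λ̂_MAP = 3.500

Σxᵢ = 10+4+6+0+7+0 = 27, with n = 6.
Posterior ∝ λe^(−2λ) · λ^27e^(−6λ) = λ^28e^(−8λ), i.e. Gamma(shape=29, rate=8).
The mode of a Gamma(a, b) with a ≥ 1 (shape–rate) is (a−1)/b = 28/8 ≈ 3.500.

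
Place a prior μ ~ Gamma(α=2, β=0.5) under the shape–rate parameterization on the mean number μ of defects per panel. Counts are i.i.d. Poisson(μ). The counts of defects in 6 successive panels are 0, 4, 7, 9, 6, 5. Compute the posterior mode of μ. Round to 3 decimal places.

Σxᵢ = 0+4+7+9+6+5 = 31, with n = 6.
Posterior ∝ μe^(−0.5μ) · μ^31e^(−6μ) = μ^32e^(−6.5μ), i.e. Gamma(shape=33, rate=6.5).
The mode of a Gamma(a, b) with a ≥ 1 (shape–rate) is (a−1)/b = 32/6.5 ≈ 4.923.

μ̂_MAP = 4.923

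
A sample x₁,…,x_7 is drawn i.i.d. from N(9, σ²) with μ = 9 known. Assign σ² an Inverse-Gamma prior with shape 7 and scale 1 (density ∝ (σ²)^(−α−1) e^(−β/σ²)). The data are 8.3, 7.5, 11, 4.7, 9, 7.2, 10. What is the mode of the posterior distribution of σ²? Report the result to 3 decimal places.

Sum of squared deviations about the known mean: SS = (8.3−9)² + (7.5−9)² + (11−9)² + (4.7−9)² + (9−9)² + (7.2−9)² + (10−9)² = 29.47.
The Normal likelihood contributes (σ²)^(−n/2) exp(−SS/(2σ²)), so the posterior is Inverse-Gamma(α + n/2, β + SS/2) = Inverse-Gamma(10.5, 15.735).
The mode of Inverse-Gamma(a, b) is b/(a+1) = 15.735/11.5 ≈ 1.368.

σ̂²_MAP = 1.368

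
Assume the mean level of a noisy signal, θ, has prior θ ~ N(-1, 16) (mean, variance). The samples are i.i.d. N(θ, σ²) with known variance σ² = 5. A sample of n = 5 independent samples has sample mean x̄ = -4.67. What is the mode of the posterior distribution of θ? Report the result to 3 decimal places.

θ̂_MAP = -4.454

n = 5, x̄ = -4.67.
For a Normal prior and Normal likelihood with known variance, the posterior is Normal; its mode equals its mean, the precision-weighted average.
Prior precision 1/σ₀² = 1/16 = 0.0625; data precision n/σ² = 5/5 = 1.
θ̂ = (0.0625·(-1) + 1·(-4.67)) / (0.0625 + 1) = (-4.7325)/1.0625 = -1893/425 ≈ -4.454.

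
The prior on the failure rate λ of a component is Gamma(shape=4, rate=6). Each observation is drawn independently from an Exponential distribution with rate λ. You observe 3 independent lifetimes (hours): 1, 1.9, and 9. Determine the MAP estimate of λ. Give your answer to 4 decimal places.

The Exponential(rate=λ) likelihood is ∝ λ^n e^(−λΣtᵢ). Here n = 3 and Σtᵢ = 1 + 1.9 + 9 = 11.9.
Posterior ∝ λ^3e^(−6λ) · λ^3e^(−11.9λ) = λ^6e^(−17.9λ), i.e. Gamma(7, 17.9).
Mode = (a−1)/b = 6/17.9 ≈ 0.3352.

λ̂_MAP = 0.3352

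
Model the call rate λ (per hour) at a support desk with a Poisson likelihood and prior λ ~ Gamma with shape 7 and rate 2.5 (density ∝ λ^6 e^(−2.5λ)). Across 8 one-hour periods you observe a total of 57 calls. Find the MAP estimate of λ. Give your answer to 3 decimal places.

λ̂_MAP = 6.000

Σxᵢ = 57, n = 8.
Posterior ∝ λ^6e^(−2.5λ) · λ^57e^(−8λ) = λ^63e^(−10.5λ), i.e. Gamma(shape=64, rate=10.5).
The mode of a Gamma(a, b) with a ≥ 1 (shape–rate) is (a−1)/b = 63/10.5 ≈ 6.000.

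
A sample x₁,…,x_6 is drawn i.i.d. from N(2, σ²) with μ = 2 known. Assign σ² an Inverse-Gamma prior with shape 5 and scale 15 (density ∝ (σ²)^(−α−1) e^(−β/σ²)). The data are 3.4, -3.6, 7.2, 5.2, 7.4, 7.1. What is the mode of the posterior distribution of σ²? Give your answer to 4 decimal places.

Sum of squared deviations about the known mean: SS = (3.4−2)² + (-3.6−2)² + (7.2−2)² + (5.2−2)² + (7.4−2)² + (7.1−2)² = 125.77.
The Normal likelihood contributes (σ²)^(−n/2) exp(−SS/(2σ²)), so the posterior is Inverse-Gamma(α + n/2, β + SS/2) = Inverse-Gamma(8, 77.885).
The mode of Inverse-Gamma(a, b) is b/(a+1) = 77.885/9 ≈ 8.6539.

σ̂²_MAP = 8.6539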